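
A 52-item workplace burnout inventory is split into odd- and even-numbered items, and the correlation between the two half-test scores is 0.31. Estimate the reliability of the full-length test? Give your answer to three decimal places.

0.473

The full test is twice the length of either half (n = 2).
r_full = 2(0.31) / (1 + 0.31)
r_full = 0.6200 / 1.3100 ≈ 0.4733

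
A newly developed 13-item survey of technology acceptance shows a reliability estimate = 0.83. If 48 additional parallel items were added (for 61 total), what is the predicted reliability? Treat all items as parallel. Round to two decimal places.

0.96

n = 61/13 = 4.6923
By Spearman-Brown, r_new = n r / (1 + (n − 1) r).
r_new = 4.6923·0.83 / [1 + (4.6923 − 1)·0.83]
r_new = 3.8946 / 4.0646 ≈ 0.9582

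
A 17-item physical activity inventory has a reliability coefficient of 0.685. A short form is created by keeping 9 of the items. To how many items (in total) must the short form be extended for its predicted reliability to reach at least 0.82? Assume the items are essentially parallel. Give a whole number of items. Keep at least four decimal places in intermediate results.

First, r for the 9-item form: n = 9/17 = 0.5294, so r_9 = 0.5294·0.685/(1 + (0.5294 − 1)·0.685) = 0.5352
Then solve for n' with r_old = 0.5352, r_target = 0.82: n' = 0.82(1 − 0.5352)/[0.5352(1 − 0.82)] = 3.9563
Items = 3.9563 × 9 ≈ 35.61 → 36

36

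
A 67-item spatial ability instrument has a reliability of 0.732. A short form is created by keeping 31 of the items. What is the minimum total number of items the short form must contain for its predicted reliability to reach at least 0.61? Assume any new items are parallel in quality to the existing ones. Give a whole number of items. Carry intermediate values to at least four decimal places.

39

First, r for the 31-item form: n = 31/67 = 0.4627, so r_31 = 0.4627·0.732/(1 + (0.4627 − 1)·0.732) = 0.5583
Length factor from the short form to reach 0.61: n' = 0.61(1 − 0.5583) / [0.5583(1 − 0.61)] ≈ 1.2374
Items = 1.2374 × 31 ≈ 38.36 → 39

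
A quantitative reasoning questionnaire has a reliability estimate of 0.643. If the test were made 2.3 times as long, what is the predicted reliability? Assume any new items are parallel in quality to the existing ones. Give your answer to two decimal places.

r_new = (2.3 × 0.643) / (1 + (2.3 − 1) × 0.643)
     = 1.4789 / 1.8359 = 0.8055

0.81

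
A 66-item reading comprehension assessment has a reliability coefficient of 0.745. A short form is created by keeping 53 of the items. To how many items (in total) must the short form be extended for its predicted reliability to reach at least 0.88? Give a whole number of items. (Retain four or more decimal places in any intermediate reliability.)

166

Short-form reliability: n = 53/66 = 0.8030; r_53 = n·r/(1+(n−1)r) ≈ 0.7011
Then solve for n' with r_old = 0.7011, r_target = 0.88: n' = 0.88(1 − 0.7011)/[0.7011(1 − 0.88)] = 3.1264
Total items = 3.1264 × 53 = 165.70, rounded up to 166.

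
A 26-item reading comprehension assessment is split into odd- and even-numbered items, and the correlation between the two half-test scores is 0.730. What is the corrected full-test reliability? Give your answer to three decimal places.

Each half is half the length of the full test, so the full test is n = 2 times a half.
r_full = 2(0.730) / (1 + 0.730)
r_full = 1.4600 / 1.7300 ≈ 0.8439

0.844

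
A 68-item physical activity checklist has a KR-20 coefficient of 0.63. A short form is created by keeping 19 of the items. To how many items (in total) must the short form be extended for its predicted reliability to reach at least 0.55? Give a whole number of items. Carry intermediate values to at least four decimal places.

Short-form reliability: n = 19/68 = 0.2794; r_19 = n·r/(1+(n−1)r) ≈ 0.3224
Length factor from the short form to reach 0.55: n' = 0.55(1 − 0.3224) / [0.3224(1 − 0.55)] ≈ 2.5688
Total items = 2.5688 × 19 = 48.81, rounded up to 49.

49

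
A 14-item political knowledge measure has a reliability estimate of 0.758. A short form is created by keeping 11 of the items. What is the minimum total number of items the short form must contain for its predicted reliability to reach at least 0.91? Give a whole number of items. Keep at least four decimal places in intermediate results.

Short-form reliability: n = 11/14 = 0.7857; r_11 = n·r/(1+(n−1)r) ≈ 0.7111
Then solve for n' with r_old = 0.7111, r_target = 0.91: n' = 0.91(1 − 0.7111)/[0.7111(1 − 0.91)] = 4.1079
Items = 4.1079 × 11 ≈ 45.19 → 46

46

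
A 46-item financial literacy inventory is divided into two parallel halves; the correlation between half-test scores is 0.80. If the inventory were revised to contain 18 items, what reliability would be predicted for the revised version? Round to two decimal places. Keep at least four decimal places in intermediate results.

Spearman-Brown correction (n = 2): r_full = 2·0.80/(1 + 0.80) = 0.8889
Then adjust to 18 items: n = 18/46 = 0.3913
r_new = n·r_full / (1 + (n − 1)·r_full) = 0.3478 / 0.4589 ≈ 0.7579

0.76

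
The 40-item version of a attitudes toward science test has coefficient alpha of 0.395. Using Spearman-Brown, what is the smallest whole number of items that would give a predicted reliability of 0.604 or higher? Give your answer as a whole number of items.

n = 0.604 × (1 − 0.395) / [ 0.395 × (1 − 0.604) ]
  = 0.365420 / 0.156420 = 2.3361
So the test needs 2.3361 × 40 ≈ 93.44 items; rounding up, 94.

94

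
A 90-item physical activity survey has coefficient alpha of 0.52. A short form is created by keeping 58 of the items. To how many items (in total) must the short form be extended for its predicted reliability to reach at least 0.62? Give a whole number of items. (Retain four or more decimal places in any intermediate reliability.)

136

First, r for the 58-item form: n = 58/90 = 0.6444, so r_58 = 0.6444·0.52/(1 + (0.6444 − 1)·0.52) = 0.4111
Then solve for n' with r_old = 0.4111, r_target = 0.62: n' = 0.62(1 − 0.4111)/[0.4111(1 − 0.62)] = 2.3372
Total items = 2.3372 × 58 = 135.56, rounded up to 136.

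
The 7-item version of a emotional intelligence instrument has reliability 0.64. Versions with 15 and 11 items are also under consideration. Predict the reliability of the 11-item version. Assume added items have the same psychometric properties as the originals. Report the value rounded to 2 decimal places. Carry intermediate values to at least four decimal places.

Only the ratio of lengths matters: n = 11/7 = 1.5714
r_{11} = n·r / (1 + (n − 1)·r) = 1.0057 / 1.3657 ≈ 0.7364

0.74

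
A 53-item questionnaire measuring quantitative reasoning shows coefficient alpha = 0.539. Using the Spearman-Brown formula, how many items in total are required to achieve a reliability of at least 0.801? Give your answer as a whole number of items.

183

Rearranging the Spearman-Brown formula for n,
n = r*(1 − r) / [ r (1 − r*) ]
n = [0.801 × 0.461] / [0.539 × 0.199]
n = 0.369261 / 0.107261 ≈ 3.4426
3.4426 × 53 = 182.46 → 183 items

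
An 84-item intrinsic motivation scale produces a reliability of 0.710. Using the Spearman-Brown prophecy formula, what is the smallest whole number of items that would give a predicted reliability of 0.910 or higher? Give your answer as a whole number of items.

n = 0.910(1 − 0.710) / [0.710(1 − 0.910)]
n = 0.263900 / 0.063900 ≈ 4.1299
Items needed = n × 84 = 4.1299 × 84 ≈ 346.91 → round up to 347

347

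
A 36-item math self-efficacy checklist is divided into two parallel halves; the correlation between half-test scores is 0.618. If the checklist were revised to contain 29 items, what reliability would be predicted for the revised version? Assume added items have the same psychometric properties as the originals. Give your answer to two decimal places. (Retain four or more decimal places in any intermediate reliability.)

Spearman-Brown correction (n = 2): r_full = 2·0.618/(1 + 0.618) = 0.7639
Length factor from 36 to 29 items: n = 29/36 = 0.8056
r_new = n·r_full / (1 + (n − 1)·r_full) = 0.6154 / 0.8515 ≈ 0.7227

0.72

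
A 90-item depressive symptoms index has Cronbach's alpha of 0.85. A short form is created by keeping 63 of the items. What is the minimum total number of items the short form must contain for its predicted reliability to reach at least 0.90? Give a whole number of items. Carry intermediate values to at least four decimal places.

143

First, r for the 63-item form: n = 63/90 = 0.7000, so r_63 = 0.7000·0.85/(1 + (0.7000 − 1)·0.85) = 0.7987
Then solve for n' with r_old = 0.7987, r_target = 0.90: n' = 0.90(1 − 0.7987)/[0.7987(1 − 0.90)] = 2.2683
Total items = 2.2683 × 63 = 142.90, rounded up to 143.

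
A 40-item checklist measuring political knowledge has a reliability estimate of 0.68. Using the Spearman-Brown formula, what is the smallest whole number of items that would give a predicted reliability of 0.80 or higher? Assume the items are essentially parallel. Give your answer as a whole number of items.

Rearranging the Spearman-Brown formula for n,
n = r*(1 − r) / [ r (1 − r*) ]
n = 0.80(1 − 0.68) / [0.68(1 − 0.80)]
n = 0.2560 / 0.1360 ≈ 1.8824
1.8824 × 40 = 75.30 → 76 items

76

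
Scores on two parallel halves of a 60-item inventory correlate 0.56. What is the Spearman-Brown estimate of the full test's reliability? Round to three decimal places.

0.718

Apply the Spearman-Brown correction with n = 2:
r_full = 2r_hh / (1 + r_hh) = 2 × 0.56 / (1 + 0.56)
r_full = 1.1200 / 1.5600 ≈ 0.7179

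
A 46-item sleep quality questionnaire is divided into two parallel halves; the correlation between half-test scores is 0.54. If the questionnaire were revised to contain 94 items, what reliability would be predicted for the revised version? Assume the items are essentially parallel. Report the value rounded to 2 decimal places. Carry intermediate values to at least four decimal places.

0.83

First correct the split-half correlation to full-test reliability: r_full = 2 × 0.54 / (1 + 0.54) ≈ 0.7013
Then adjust to 94 items: n = 94/46 = 2.0435
r_new = n·r_full / (1 + (n − 1)·r_full) = 1.4331 / 1.7318 ≈ 0.8275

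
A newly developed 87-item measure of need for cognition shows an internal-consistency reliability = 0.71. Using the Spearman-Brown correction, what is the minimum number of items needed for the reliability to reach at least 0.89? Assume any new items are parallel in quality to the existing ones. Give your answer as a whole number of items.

Invert Spearman-Brown to solve for n:
n = r*(1 − r) / [ r (1 − r*) ]
n = 0.89(1 − 0.71) / [0.71(1 − 0.89)]
  = 0.2581 / 0.0781 = 3.3047
So the test needs 3.3047 × 87 ≈ 287.51 items; rounding up, 288.

288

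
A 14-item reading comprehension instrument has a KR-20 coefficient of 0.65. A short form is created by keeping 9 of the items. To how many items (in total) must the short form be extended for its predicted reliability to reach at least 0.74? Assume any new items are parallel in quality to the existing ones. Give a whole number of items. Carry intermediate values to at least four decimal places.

Short-form reliability: n = 9/14 = 0.6429; r_9 = n·r/(1+(n−1)r) ≈ 0.5442
Length factor from the short form to reach 0.74: n' = 0.74(1 − 0.5442) / [0.5442(1 − 0.74)] ≈ 2.3838
Items = 2.3838 × 9 ≈ 21.45 → 22

22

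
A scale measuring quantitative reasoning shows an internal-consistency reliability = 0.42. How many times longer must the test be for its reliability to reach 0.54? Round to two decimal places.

n = [0.54 × 0.58] / [0.42 × 0.46]
n = 0.3132 / 0.1932 ≈ 1.6211

1.62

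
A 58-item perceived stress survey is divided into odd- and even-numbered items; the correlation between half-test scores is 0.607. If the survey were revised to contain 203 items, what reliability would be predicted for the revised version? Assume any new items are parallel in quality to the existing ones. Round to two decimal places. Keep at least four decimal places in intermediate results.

0.92

Full-test reliability from the split-half r: r_full = 2(0.607)/(1 + 0.607) = 0.7554
Length factor from 58 to 203 items: n = 203/58 = 3.5000
r_new = n·r_full / (1 + (n − 1)·r_full) = 2.6439 / 2.8885 ≈ 0.9153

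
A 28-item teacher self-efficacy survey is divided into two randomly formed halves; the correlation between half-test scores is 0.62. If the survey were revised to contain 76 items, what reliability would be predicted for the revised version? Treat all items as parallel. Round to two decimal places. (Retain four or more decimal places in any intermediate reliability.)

First correct the split-half correlation to full-test reliability: r_full = 2 × 0.62 / (1 + 0.62) ≈ 0.7654
Then adjust to 76 items: n = 76/28 = 2.7143
r_new = n·r_full / (1 + (n − 1)·r_full) = 2.0775 / 2.3121 ≈ 0.8985

0.90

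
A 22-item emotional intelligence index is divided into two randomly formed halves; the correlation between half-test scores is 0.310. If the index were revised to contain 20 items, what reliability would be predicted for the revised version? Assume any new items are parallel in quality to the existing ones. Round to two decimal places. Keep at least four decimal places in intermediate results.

0.45

Full-test reliability from the split-half r: r_full = 2(0.310)/(1 + 0.310) = 0.4733
Then adjust to 20 items: n = 20/22 = 0.9091
r_new = n·r_full / (1 + (n − 1)·r_full) = 0.4303 / 0.9570 ≈ 0.4496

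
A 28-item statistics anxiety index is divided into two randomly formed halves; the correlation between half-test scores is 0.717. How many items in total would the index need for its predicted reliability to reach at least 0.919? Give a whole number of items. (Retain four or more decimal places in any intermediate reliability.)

63

r_full = 2(0.717)/(1 + 0.717) = 0.8352
n = r_tgt(1 − r_full) / [r_full(1 − r_tgt)] = 0.919 × 0.1648 / (0.8352 × 0.081) ≈ 2.2387
Required items = 2.2387 × 28 = 62.68, so 63 items.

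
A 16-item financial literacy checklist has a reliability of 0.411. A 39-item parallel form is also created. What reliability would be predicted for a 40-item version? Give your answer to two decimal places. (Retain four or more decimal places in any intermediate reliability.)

Only the ratio of lengths matters: n = 40/16 = 2.5000
r_{40} = n·r / (1 + (n − 1)·r) = 1.0275 / 1.6165 ≈ 0.6356

0.64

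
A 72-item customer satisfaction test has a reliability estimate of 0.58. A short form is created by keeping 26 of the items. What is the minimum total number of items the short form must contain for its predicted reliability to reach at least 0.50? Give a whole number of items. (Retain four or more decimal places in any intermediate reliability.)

53

Short-form reliability: n = 26/72 = 0.3611; r_26 = n·r/(1+(n−1)r) ≈ 0.3327
Length factor from the short form to reach 0.50: n' = 0.50(1 − 0.3327) / [0.3327(1 − 0.50)] ≈ 2.0057
Total items = 2.0057 × 26 = 52.15, rounded up to 53.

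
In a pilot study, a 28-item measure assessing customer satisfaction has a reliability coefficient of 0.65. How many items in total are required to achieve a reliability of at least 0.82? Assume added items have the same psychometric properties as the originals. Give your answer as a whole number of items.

Invert Spearman-Brown to solve for n:
n = r*(1 − r) / [ r (1 − r*) ]
n = 0.82(1 − 0.65) / [0.65(1 − 0.82)]
  = 0.2870 / 0.1170 = 2.4530
So the test needs 2.4530 × 28 ≈ 68.68 items; rounding up, 69.

69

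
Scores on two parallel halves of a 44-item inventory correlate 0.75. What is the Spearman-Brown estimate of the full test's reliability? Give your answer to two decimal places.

0.86

Each half is half the length of the full test, so the full test is n = 2 times a half.
r_full = 2r_hh / (1 + r_hh) = 2 × 0.75 / (1 + 0.75)
r_full = 1.5000 / 1.7500 ≈ 0.8571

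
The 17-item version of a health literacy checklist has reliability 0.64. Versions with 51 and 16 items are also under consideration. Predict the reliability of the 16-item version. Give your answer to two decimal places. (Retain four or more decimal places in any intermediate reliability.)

0.63

Only the ratio of lengths matters: n = 16/17 = 0.9412
r_{16} = n·r / (1 + (n − 1)·r) = 0.6024 / 0.9624 ≈ 0.6259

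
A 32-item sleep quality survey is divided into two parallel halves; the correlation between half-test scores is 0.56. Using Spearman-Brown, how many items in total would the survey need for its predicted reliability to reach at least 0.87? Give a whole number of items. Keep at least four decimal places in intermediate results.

85

Corrected full-test reliability: r_full = 2 × 0.56 / (1 + 0.56) ≈ 0.7179
n = r_tgt(1 − r_full) / [r_full(1 − r_tgt)] = 0.87 × 0.2821 / (0.7179 × 0.13) ≈ 2.6298
Required items = 2.6298 × 32 = 84.15, so 85 items.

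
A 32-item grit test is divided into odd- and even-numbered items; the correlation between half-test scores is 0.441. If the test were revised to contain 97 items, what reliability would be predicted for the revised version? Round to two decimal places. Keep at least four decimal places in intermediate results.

First correct the split-half correlation to full-test reliability: r_full = 2 × 0.441 / (1 + 0.441) ≈ 0.6121
Length factor from 32 to 97 items: n = 97/32 = 3.0312
r_new = n·r_full / (1 + (n − 1)·r_full) = 1.8554 / 2.2433 ≈ 0.8271

0.83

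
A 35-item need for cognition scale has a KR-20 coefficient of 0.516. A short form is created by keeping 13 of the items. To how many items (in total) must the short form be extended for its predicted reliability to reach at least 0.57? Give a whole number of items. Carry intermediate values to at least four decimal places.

44

Short-form reliability: n = 13/35 = 0.3714; r_13 = n·r/(1+(n−1)r) ≈ 0.2836
Then solve for n' with r_old = 0.2836, r_target = 0.57: n' = 0.57(1 − 0.2836)/[0.2836(1 − 0.57)] = 3.3485
Items = 3.3485 × 13 ≈ 43.53 → 44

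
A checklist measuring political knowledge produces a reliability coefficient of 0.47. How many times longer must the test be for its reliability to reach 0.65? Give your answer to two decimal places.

Rearranging the Spearman-Brown formula for n,
n = r_target (1 − r_old) / [ r_old (1 − r_target) ]
n = 0.65 × (1 − 0.47) / [ 0.47 × (1 − 0.65) ]
n = 0.3445 / 0.1645 ≈ 2.0942

2.09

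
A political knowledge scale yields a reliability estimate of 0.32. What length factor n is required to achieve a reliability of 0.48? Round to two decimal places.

Invert Spearman-Brown to solve for n:
n = r_target (1 − r_old) / [ r_old (1 − r_target) ]
n = 0.48(1 − 0.32) / [0.32(1 − 0.48)]
  = 0.3264 / 0.1664 = 1.9615

1.96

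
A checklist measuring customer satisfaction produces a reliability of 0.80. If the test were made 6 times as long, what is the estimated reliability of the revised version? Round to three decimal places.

0.960

Spearman-Brown: r_new = n·r / (1 + (n − 1)·r)
r_new = 6·0.80 / [1 + (6 − 1)·0.80]
     = 4.8000 / 5.0000 = 0.9600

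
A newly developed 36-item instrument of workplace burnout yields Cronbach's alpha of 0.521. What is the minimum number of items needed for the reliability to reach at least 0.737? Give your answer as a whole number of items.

93

Rearranging the Spearman-Brown formula for n,
n = r*(1 − r) / [ r (1 − r*) ]
n = 0.737(1 − 0.521) / [0.521(1 − 0.737)]
  = 0.353023 / 0.137023 = 2.5764
2.5764 × 36 = 92.75 → 93 items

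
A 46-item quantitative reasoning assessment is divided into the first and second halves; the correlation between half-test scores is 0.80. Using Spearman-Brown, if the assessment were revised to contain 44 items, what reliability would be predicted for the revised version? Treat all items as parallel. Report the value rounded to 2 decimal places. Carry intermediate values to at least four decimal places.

0.88

First correct the split-half correlation to full-test reliability: r_full = 2 × 0.80 / (1 + 0.80) ≈ 0.8889
Then adjust to 44 items: n = 44/46 = 0.9565
r_new = n·r_full / (1 + (n − 1)·r_full) = 0.8502 / 0.9613 ≈ 0.8844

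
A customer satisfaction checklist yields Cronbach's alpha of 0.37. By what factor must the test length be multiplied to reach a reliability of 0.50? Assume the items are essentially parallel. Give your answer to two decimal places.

1.70

n = [0.50 × 0.63] / [0.37 × 0.50]
n = 0.3150 / 0.1850 ≈ 1.7027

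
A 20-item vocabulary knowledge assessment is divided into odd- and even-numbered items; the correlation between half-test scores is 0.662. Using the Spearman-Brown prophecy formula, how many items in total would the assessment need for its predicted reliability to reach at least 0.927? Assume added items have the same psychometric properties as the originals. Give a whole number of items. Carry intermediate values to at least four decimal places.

Corrected full-test reliability: r_full = 2 × 0.662 / (1 + 0.662) ≈ 0.7966
n = r_tgt(1 − r_full) / [r_full(1 − r_tgt)] = 0.927 × 0.2034 / (0.7966 × 0.073) ≈ 3.2424
Required items = 3.2424 × 20 = 64.85, so 65 items.

65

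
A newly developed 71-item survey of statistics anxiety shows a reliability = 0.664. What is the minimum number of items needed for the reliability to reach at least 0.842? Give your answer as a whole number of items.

192

Spearman-Brown solved for the length factor n:
n = r*(1 − r) / [ r (1 − r*) ]
n = 0.842 × (1 − 0.664) / [ 0.664 × (1 − 0.842) ]
n = 0.282912 / 0.104912 ≈ 2.6967
So the test needs 2.6967 × 71 ≈ 191.47 items; rounding up, 192.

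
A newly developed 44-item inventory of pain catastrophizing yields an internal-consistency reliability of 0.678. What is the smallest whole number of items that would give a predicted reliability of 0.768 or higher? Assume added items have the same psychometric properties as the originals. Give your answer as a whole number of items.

70

n = 0.768 × (1 − 0.678) / [ 0.678 × (1 − 0.768) ]
  = 0.247296 / 0.157296 = 1.5722
1.5722 × 44 = 69.18 → 70 items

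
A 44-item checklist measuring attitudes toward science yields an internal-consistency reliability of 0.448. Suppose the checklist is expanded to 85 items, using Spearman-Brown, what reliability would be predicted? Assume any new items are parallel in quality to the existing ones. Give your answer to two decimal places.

n = 85/44 = 1.9318
Spearman-Brown: r_new = n·r / (1 + (n − 1)·r)
r_new = 1.9318·0.448 / [1 + (1.9318 − 1)·0.448]
     = 0.8654 / 1.4174 = 0.6106

0.61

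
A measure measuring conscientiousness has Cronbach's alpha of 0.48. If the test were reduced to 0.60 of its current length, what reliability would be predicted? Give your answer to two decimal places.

r_new = (0.6 × 0.48) / (1 + (0.6 − 1) × 0.48)
r_new = 0.2880 / 0.8080 ≈ 0.3564

0.36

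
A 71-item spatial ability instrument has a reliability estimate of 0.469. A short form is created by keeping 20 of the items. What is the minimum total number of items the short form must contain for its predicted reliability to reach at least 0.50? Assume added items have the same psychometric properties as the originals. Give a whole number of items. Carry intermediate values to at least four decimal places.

81

First, r for the 20-item form: n = 20/71 = 0.2817, so r_20 = 0.2817·0.469/(1 + (0.2817 − 1)·0.469) = 0.1992
Length factor from the short form to reach 0.50: n' = 0.50(1 − 0.1992) / [0.1992(1 − 0.50)] ≈ 4.0201
Total items = 4.0201 × 20 = 80.40, rounded up to 81.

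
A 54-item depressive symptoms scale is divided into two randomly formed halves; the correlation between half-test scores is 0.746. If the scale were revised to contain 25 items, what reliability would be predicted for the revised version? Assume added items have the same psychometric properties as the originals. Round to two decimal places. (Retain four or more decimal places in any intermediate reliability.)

0.73

First correct the split-half correlation to full-test reliability: r_full = 2 × 0.746 / (1 + 0.746) ≈ 0.8545
Then adjust to 25 items: n = 25/54 = 0.4630
r_new = n·r_full / (1 + (n − 1)·r_full) = 0.3956 / 0.5411 ≈ 0.7311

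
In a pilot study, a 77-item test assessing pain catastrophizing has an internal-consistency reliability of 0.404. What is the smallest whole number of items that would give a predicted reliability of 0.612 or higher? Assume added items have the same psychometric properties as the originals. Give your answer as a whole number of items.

180

n = [0.612 × 0.596] / [0.404 × 0.388]
n = 0.364752 / 0.156752 ≈ 2.3269
Items needed = n × 77 = 2.3269 × 77 ≈ 179.17 → round up to 180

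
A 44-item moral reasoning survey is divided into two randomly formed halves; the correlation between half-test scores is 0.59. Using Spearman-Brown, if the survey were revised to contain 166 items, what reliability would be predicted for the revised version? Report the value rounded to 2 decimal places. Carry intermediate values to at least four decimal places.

First correct the split-half correlation to full-test reliability: r_full = 2 × 0.59 / (1 + 0.59) ≈ 0.7421
Then adjust to 166 items: n = 166/44 = 3.7727
r_new = n·r_full / (1 + (n − 1)·r_full) = 2.7997 / 3.0576 ≈ 0.9157

0.92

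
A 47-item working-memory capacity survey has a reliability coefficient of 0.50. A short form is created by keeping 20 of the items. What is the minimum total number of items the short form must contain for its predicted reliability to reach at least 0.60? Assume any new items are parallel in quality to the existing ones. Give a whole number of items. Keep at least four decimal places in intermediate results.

71

First, r for the 20-item form: n = 20/47 = 0.4255, so r_20 = 0.4255·0.50/(1 + (0.4255 − 1)·0.50) = 0.2985
Length factor from the short form to reach 0.60: n' = 0.60(1 − 0.2985) / [0.2985(1 − 0.60)] ≈ 3.5251
Total items = 3.5251 × 20 = 70.50, rounded up to 71.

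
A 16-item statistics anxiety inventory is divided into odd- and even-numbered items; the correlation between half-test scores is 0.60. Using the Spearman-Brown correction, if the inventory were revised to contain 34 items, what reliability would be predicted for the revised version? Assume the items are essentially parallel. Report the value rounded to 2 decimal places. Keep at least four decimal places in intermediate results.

First correct the split-half correlation to full-test reliability: r_full = 2 × 0.60 / (1 + 0.60) ≈ 0.7500
Then adjust to 34 items: n = 34/16 = 2.1250
r_new = n·r_full / (1 + (n − 1)·r_full) = 1.5938 / 1.8438 ≈ 0.8644

0.86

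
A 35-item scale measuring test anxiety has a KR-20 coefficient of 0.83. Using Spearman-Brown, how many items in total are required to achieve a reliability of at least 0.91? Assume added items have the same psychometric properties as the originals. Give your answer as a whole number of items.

Spearman-Brown solved for the length factor n:
n = r_target (1 − r_old) / [ r_old (1 − r_target) ]
n = 0.91(1 − 0.83) / [0.83(1 − 0.91)]
  = 0.1547 / 0.0747 = 2.0710
Items needed = n × 35 = 2.0710 × 35 ≈ 72.48 → round up to 73

73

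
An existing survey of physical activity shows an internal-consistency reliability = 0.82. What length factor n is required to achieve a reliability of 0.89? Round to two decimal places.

Spearman-Brown solved for the length factor n:
n = r*(1 − r) / [ r (1 − r*) ]
n = [0.89 × 0.18] / [0.82 × 0.11]
  = 0.1602 / 0.0902 = 1.7761

1.78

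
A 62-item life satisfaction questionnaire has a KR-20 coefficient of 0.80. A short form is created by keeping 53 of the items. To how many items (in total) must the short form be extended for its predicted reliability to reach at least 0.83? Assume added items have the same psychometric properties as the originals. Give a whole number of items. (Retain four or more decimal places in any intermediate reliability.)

Short-form reliability: n = 53/62 = 0.8548; r_53 = n·r/(1+(n−1)r) ≈ 0.7737
Length factor from the short form to reach 0.83: n' = 0.83(1 − 0.7737) / [0.7737(1 − 0.83)] ≈ 1.4280
Items = 1.4280 × 53 ≈ 75.68 → 76

76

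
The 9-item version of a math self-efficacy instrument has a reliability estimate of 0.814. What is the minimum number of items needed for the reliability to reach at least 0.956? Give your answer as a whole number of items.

n = 0.956 × (1 − 0.814) / [ 0.814 × (1 − 0.956) ]
n = 0.177816 / 0.035816 ≈ 4.9647
4.9647 × 9 = 44.68 → 45 items

45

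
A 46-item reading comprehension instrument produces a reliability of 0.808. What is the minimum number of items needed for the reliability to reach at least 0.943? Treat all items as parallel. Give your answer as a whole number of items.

n = [0.943 × 0.192] / [0.808 × 0.057]
  = 0.181056 / 0.046056 = 3.9312
So the test needs 3.9312 × 46 ≈ 180.84 items; rounding up, 181.

181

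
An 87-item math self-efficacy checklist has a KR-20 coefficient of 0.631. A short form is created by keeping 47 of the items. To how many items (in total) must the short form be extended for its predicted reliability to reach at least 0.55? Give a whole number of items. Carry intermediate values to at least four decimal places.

Short-form reliability: n = 47/87 = 0.5402; r_47 = n·r/(1+(n−1)r) ≈ 0.4802
Then solve for n' with r_old = 0.4802, r_target = 0.55: n' = 0.55(1 − 0.4802)/[0.4802(1 − 0.55)] = 1.3230
Total items = 1.3230 × 47 = 62.18, rounded up to 63.

63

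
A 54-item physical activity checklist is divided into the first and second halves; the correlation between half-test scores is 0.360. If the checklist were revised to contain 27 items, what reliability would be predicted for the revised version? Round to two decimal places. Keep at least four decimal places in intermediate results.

0.36

Spearman-Brown correction (n = 2): r_full = 2·0.360/(1 + 0.360) = 0.5294
Length factor from 54 to 27 items: n = 27/54 = 0.5000
r_new = n·r_full / (1 + (n − 1)·r_full) = 0.2647 / 0.7353 ≈ 0.3600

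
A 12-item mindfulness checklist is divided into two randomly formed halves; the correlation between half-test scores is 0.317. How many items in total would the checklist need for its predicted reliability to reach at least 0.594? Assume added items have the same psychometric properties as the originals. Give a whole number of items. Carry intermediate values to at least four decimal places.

Corrected full-test reliability: r_full = 2 × 0.317 / (1 + 0.317) ≈ 0.4814
n = r_tgt(1 − r_full) / [r_full(1 − r_tgt)] = 0.594 × 0.5186 / (0.4814 × 0.406) ≈ 1.5761
Required items = 1.5761 × 12 = 18.91, so 19 items.

19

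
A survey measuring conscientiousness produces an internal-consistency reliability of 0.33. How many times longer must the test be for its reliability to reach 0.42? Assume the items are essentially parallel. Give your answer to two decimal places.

Invert Spearman-Brown to solve for n:
n = r_target (1 − r_old) / [ r_old (1 − r_target) ]
n = [0.42 × 0.67] / [0.33 × 0.58]
  = 0.2814 / 0.1914 = 1.4702

1.47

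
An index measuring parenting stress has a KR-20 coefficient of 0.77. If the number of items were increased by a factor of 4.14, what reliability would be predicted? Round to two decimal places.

0.93

Spearman-Brown: r_new = n·r / (1 + (n − 1)·r)
r_new = 4.14·0.77 / [1 + (4.14 − 1)·0.77]
     = 3.1878 / 3.4178 = 0.9327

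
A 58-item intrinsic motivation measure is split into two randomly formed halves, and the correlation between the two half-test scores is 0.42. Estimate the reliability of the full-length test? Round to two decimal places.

The full test is twice the length of either half (n = 2).
r_full = 2r_hh / (1 + r_hh) = 2 × 0.42 / (1 + 0.42)
       = 0.8400 / 1.4200 = 0.5915

0.59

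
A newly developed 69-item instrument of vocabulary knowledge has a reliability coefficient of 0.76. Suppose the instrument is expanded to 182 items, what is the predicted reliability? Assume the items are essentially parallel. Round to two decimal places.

0.89

The new length is 182/69 = 2.6377 times the old.
Apply the Spearman-Brown prophecy formula, r' = nr / [1 + (n − 1)r]:
r_new = (2.6377 × 0.76) / (1 + (2.6377 − 1) × 0.76)
     = 2.0047 / 2.2447 = 0.8931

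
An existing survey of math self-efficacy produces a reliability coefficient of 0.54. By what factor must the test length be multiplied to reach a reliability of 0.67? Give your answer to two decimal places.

Spearman-Brown solved for the length factor n:
n = r_target (1 − r_old) / [ r_old (1 − r_target) ]
n = 0.67(1 − 0.54) / [0.54(1 − 0.67)]
n = 0.3082 / 0.1782 ≈ 1.7295

1.73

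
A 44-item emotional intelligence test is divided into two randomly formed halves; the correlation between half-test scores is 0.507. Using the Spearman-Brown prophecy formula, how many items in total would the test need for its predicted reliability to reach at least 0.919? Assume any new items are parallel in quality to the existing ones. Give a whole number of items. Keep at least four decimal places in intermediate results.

243

Corrected full-test reliability: r_full = 2 × 0.507 / (1 + 0.507) ≈ 0.6729
Solve Spearman-Brown for n: n = 0.919(1 − 0.6729) / [0.6729(1 − 0.919)] = 5.5152
Items = 5.5152 × 44 ≈ 242.67 → 243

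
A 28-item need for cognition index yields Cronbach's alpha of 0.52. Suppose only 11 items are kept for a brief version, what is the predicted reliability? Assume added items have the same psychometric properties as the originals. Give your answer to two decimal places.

0.30

Length ratio n = 11/28 = 0.3929
r_new = (0.3929 × 0.52) / (1 + (0.3929 − 1) × 0.52)
r_new = 0.2043 / 0.6843 ≈ 0.2986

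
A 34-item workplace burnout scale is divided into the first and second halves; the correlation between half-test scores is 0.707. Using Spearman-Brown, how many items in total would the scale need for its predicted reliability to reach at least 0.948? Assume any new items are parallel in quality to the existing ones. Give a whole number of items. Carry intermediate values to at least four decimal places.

129

Corrected full-test reliability: r_full = 2 × 0.707 / (1 + 0.707) ≈ 0.8284
n = r_tgt(1 − r_full) / [r_full(1 − r_tgt)] = 0.948 × 0.1716 / (0.8284 × 0.052) ≈ 3.7764
Required items = 3.7764 × 34 = 128.40, so 129 items.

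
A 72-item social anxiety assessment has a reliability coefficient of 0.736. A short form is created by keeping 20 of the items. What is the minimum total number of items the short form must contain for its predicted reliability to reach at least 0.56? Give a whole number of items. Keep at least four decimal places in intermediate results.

Short-form reliability: n = 20/72 = 0.2778; r_20 = n·r/(1+(n−1)r) ≈ 0.4365
Then solve for n' with r_old = 0.4365, r_target = 0.56: n' = 0.56(1 − 0.4365)/[0.4365(1 − 0.56)] = 1.6430
Total items = 1.6430 × 20 = 32.86, rounded up to 33.

33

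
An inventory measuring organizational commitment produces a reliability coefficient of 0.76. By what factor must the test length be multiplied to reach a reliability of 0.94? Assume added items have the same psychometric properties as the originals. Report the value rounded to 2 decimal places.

4.95

n = 0.94(1 − 0.76) / [0.76(1 − 0.94)]
n = 0.2256 / 0.0456 ≈ 4.9474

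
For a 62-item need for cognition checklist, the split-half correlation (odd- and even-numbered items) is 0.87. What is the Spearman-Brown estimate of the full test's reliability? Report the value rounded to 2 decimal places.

0.93

Apply the Spearman-Brown correction with n = 2:
r_full = 2r_hh / (1 + r_hh) = 2 × 0.87 / (1 + 0.87)
r_full = 1.7400 / 1.8700 ≈ 0.9305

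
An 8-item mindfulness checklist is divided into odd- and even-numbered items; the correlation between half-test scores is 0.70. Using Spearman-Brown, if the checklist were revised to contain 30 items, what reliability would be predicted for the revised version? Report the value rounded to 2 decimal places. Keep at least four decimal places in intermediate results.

0.95

Full-test reliability from the split-half r: r_full = 2(0.70)/(1 + 0.70) = 0.8235
Then adjust to 30 items: n = 30/8 = 3.7500
r_new = n·r_full / (1 + (n − 1)·r_full) = 3.0881 / 3.2646 ≈ 0.9459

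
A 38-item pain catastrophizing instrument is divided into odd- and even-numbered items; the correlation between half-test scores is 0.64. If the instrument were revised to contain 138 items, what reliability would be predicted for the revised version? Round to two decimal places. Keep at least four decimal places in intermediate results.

0.93

Full-test reliability from the split-half r: r_full = 2(0.64)/(1 + 0.64) = 0.7805
Length factor from 38 to 138 items: n = 138/38 = 3.6316
r_new = n·r_full / (1 + (n − 1)·r_full) = 2.8345 / 3.0540 ≈ 0.9281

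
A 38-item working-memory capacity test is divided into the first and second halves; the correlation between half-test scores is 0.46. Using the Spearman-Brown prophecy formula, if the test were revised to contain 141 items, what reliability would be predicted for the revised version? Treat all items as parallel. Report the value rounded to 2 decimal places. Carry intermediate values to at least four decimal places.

Full-test reliability from the split-half r: r_full = 2(0.46)/(1 + 0.46) = 0.6301
Length factor from 38 to 141 items: n = 141/38 = 3.7105
r_new = n·r_full / (1 + (n − 1)·r_full) = 2.3380 / 2.7079 ≈ 0.8634

0.86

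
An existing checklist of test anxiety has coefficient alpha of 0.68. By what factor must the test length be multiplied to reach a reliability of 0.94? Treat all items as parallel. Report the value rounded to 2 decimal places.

7.37

Invert Spearman-Brown to solve for n:
n = r_target (1 − r_old) / [ r_old (1 − r_target) ]
n = [0.94 × 0.32] / [0.68 × 0.06]
  = 0.3008 / 0.0408 = 7.3725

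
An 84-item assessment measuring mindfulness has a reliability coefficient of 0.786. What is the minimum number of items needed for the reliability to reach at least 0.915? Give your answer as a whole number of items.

247

n = 0.915(1 − 0.786) / [0.786(1 − 0.915)]
  = 0.195810 / 0.066810 = 2.9308
So the test needs 2.9308 × 84 ≈ 246.19 items; rounding up, 247.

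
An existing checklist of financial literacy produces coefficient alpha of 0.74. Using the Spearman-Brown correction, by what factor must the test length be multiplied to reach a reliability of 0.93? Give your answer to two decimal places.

4.67

Invert Spearman-Brown to solve for n:
n = r*(1 − r) / [ r (1 − r*) ]
n = 0.93(1 − 0.74) / [0.74(1 − 0.93)]
n = 0.2418 / 0.0518 ≈ 4.6680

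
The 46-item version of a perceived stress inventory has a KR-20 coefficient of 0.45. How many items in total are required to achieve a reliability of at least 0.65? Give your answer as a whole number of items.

105

Rearranging the Spearman-Brown formula for n,
n = r*(1 − r) / [ r (1 − r*) ]
n = [0.65 × 0.55] / [0.45 × 0.35]
n = 0.3575 / 0.1575 ≈ 2.2698
Items needed = n × 46 = 2.2698 × 46 ≈ 104.41 → round up to 105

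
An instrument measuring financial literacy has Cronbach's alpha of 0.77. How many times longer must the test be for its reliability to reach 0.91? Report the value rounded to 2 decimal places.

3.02

n = 0.91 × (1 − 0.77) / [ 0.77 × (1 − 0.91) ]
  = 0.2093 / 0.0693 = 3.0202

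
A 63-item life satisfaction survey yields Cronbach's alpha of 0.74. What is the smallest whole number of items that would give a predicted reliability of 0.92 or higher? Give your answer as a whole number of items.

Rearranging the Spearman-Brown formula for n,
n = r*(1 − r) / [ r (1 − r*) ]
n = [0.92 × 0.26] / [0.74 × 0.08]
  = 0.2392 / 0.0592 = 4.0405
4.0405 × 63 = 254.55 → 255 items

255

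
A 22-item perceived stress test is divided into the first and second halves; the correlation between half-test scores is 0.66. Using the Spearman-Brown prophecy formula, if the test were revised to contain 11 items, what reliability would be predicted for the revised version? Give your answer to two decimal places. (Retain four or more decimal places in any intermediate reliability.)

0.66

Spearman-Brown correction (n = 2): r_full = 2·0.66/(1 + 0.66) = 0.7952
Then adjust to 11 items: n = 11/22 = 0.5000
r_new = n·r_full / (1 + (n − 1)·r_full) = 0.3976 / 0.6024 ≈ 0.6600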